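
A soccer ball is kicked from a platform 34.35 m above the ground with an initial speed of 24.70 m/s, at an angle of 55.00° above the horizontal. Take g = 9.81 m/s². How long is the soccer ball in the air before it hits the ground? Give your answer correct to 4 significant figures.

5.418 s

Vertical component: v_y = 24.70 sin 55.00° = 20.233 m/s.
Taking up as positive with launch at y = 34.35 m, landing at y = 0: 0 = 34.35 + 20.233 t − ½(9.81) t².
Solving 4.905 t² − 20.233 t − 34.35 = 0 gives t = [20.233 + √(20.233² + 4·4.905·34.35)] / 9.810 = 5.418 s.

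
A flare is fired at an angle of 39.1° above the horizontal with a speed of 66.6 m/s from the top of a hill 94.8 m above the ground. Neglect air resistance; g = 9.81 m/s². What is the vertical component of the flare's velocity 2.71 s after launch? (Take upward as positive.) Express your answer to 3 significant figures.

Initial vertical component: v_y0 = 66.6 sin 39.1° = 42.00 m/s.
v_y(t) = v_y0 − g t = 42.00 − 9.81 × 2.71 = 15.4 m/s.

15.4 m/s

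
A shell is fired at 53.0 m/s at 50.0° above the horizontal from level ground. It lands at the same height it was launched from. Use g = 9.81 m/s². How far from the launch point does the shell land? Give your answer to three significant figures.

Components: v_x = 53.0 cos 50.0° = 34.07 m/s, v_y = 53.0 sin 50.0° = 40.60 m/s.
Time of flight (same landing height): t = 2 v_y / g = 2 × 40.60 / 9.81 = 8.277 s.
Range: R = v_x · t = 34.07 × 8.277 = 282 m.

282 m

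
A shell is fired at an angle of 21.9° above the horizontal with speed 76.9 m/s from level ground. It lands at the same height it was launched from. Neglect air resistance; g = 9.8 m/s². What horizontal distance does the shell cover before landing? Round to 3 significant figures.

Components: v_x = 76.9 cos 21.9° = 71.35 m/s, v_y = 76.9 sin 21.9° = 28.68 m/s.
Time of flight (same landing height): t = 2 v_y / g = 2 × 28.68 / 9.8 = 5.853 s.
Range: R = v_x · t = 71.35 × 5.853 = 418 m.

418 m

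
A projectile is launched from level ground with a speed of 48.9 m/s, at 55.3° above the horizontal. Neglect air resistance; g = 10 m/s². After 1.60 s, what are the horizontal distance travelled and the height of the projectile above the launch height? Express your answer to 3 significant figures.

x = 44.5 m, y = 51.5 m

v_x = 48.9 cos 55.3° = 27.84 m/s; v_y0 = 48.9 sin 55.3° = 40.20 m/s.
x = v_x t = 27.84 × 1.60 = 44.5 m.
y = v_y0 t − ½ g t² = 40.20×1.60 − 5.000×1.60² = 51.5 m.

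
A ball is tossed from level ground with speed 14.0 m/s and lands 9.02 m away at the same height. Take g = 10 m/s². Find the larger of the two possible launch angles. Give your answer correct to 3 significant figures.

Level-ground range: R = v₀² sin(2θ)/g ⇒ sin 2θ = R g / v₀² = 9.02×10/14.0² = 0.4602.
2θ = arcsin(0.4602) = 27.40° or 180° − 27.40° = 152.60°.
So θ = 13.7° or θ = 76.3°.

76.3°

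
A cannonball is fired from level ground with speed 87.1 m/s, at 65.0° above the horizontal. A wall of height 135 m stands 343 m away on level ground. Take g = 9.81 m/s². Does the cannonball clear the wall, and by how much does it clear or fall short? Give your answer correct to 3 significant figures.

Yes — it clears the wall by 175 m.

v_x = 87.1 cos 65.0° = 36.81 m/s; v_y0 = 87.1 sin 65.0° = 78.94 m/s.
Time to reach the wall: t = 343 / 36.81 = 9.318 s.
Height at that point: y = 78.94×9.318 − 4.905×9.318² = 309.7 m.
That is 309.7 − 135 = 175 m above the top of the wall, so the cannonball clears it.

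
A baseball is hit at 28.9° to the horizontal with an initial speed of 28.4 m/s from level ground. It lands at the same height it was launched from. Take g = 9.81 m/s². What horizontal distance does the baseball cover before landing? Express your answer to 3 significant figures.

Components: v_x = 28.4 cos 28.9° = 24.86 m/s, v_y = 28.4 sin 28.9° = 13.73 m/s.
Time of flight (same landing height): t = 2 v_y / g = 2 × 13.73 / 9.81 = 2.799 s.
Range: R = v_x · t = 24.86 × 2.799 = 69.6 m.

69.6 m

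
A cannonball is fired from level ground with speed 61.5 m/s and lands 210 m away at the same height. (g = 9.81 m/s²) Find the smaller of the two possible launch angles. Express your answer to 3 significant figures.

Level-ground range: R = v₀² sin(2θ)/g ⇒ sin 2θ = R g / v₀² = 210×9.81/61.5² = 0.5447.
2θ = arcsin(0.5447) = 33.00° or 180° − 33.00° = 147.00°.
So θ = 16.5° or θ = 73.5°.

16.5°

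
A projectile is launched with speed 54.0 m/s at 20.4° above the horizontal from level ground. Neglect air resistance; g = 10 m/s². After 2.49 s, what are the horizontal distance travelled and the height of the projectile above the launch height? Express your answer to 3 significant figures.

x = 126 m, y = 15.9 m

v_x = 54.0 cos 20.4° = 50.61 m/s; v_y0 = 54.0 sin 20.4° = 18.82 m/s.
x = v_x t = 50.61 × 2.49 = 126 m.
y = v_y0 t − ½ g t² = 18.82×2.49 − 5.000×2.49² = 15.9 m.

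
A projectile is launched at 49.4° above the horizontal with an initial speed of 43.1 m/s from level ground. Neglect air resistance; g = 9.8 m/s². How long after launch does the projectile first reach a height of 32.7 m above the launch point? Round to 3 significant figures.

1.22 s

v_y0 = 43.1 sin 49.4° = 32.72 m/s.
Set y = v_y0 t − ½ g t² = 32.7: 4.900 t² − 32.72 t + 32.7 = 0.
t = [32.72 ± √(1071 − 640.9)] / 9.8 = (32.72 ± 20.74) / 9.8, giving t = 1.22 s or t = 5.46 s.
The projectile is on the way up at the first time, so t = 1.22 s.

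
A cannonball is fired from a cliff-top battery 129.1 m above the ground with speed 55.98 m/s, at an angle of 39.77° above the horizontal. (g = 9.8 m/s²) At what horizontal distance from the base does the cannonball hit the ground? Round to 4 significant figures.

428.3 m

Components: v_x = 55.98 cos 39.77° = 43.027 m/s, v_y = 55.98 sin 39.77° = 35.811 m/s.
Vertical: 0 = 129.1 + 35.811 t − ½(9.8) t² ⇒ 4.900 t² − 35.811 t − 129.1 = 0.
t = [35.811 + √(1282.4 + 2530.4)] / 9.800 = 9.9550 s.
Horizontal: R = v_x · t = 43.027 × 9.9550 = 428.3 m.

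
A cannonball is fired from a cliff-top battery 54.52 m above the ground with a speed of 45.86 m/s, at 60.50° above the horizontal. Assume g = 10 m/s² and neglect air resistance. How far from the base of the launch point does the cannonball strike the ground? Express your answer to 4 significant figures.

207.1 m

Components: v_x = 45.86 cos 60.50° = 22.583 m/s, v_y = 45.86 sin 60.50° = 39.915 m/s.
Vertical: 0 = 54.52 + 39.915 t − ½(10) t² ⇒ 5.000 t² − 39.915 t − 54.52 = 0.
t = [39.915 + √(1593.2 + 1090.4)] / 10.00 = 9.1718 s.
Horizontal: R = v_x · t = 22.583 × 9.1718 = 207.1 m.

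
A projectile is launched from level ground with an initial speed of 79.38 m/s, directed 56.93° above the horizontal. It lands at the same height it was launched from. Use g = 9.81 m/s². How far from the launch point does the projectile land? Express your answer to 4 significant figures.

587.4 m

For level ground, R = v₀² sin(2θ) / g.
sin(2 × 56.93°) = sin 113.86° = 0.9145.
R = (79.38)² × 0.9145 / 9.81 = 587.4 m.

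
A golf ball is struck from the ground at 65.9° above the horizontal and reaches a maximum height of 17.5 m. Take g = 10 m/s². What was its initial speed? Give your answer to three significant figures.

20.5 m/s

At maximum height v_y = 0, so (v₀ sin θ)² = 2 g H.
v₀ sin 65.9° = √(2 × 10 × 17.5) = 18.71 m/s.
v₀ = 18.71 / sin 65.9° = 18.71 / 0.9128 = 20.5 m/s.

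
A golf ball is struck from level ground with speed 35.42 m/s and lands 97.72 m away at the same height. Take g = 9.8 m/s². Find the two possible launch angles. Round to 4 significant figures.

24.88° and 65.12°

Level-ground range: R = v₀² sin(2θ)/g ⇒ sin 2θ = R g / v₀² = 97.72×9.8/35.42² = 0.7633.
2θ = arcsin(0.7633) = 49.756° or 180° − 49.756° = 130.244°.
So θ = 24.88° or θ = 65.12°.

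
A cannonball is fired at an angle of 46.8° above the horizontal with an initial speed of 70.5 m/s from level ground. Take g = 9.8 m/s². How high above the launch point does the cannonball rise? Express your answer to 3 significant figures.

Vertical component of launch velocity: v_y = 70.5 sin 46.8° = 51.39 m/s.
At the highest point the vertical velocity is zero, so v_y² = 2 g h_max.
h_max = (51.39)² / (2 × 9.8) = 2641 / 19.60 = 135 m.

135 m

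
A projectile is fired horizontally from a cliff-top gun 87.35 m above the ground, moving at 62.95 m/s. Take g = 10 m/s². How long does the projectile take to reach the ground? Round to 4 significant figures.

The horizontal speed doesn't affect the fall. With v_y0 = 0, h = ½ g t².
t = √(2 × 87.35 / 10) = √17.470 = 4.180 s.

4.180 s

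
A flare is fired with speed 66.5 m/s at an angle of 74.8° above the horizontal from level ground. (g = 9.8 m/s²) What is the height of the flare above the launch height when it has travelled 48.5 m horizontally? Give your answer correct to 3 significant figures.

v_x = 66.5 cos 74.8° = 17.44 m/s, v_y0 = 66.5 sin 74.8° = 64.17 m/s.
Time to reach x = 48.5 m: t = x / v_x = 48.5 / 17.44 = 2.781 s.
y = v_y0 t − ½ g t² = 64.17×2.781 − 4.900×2.781² = 141 m.

141 m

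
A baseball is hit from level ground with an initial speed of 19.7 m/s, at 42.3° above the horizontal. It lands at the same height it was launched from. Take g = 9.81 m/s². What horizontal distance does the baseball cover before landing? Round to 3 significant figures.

Components: v_x = 19.7 cos 42.3° = 14.57 m/s, v_y = 19.7 sin 42.3° = 13.26 m/s.
Time of flight (same landing height): t = 2 v_y / g = 2 × 13.26 / 9.81 = 2.703 s.
Range: R = v_x · t = 14.57 × 2.703 = 39.4 m.

39.4 m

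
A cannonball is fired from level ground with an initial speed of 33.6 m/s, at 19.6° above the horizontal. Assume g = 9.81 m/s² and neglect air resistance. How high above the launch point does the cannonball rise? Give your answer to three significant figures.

6.47 m

Vertical component of launch velocity: v_y = 33.6 sin 19.6° = 11.27 m/s.
At the highest point the vertical velocity is zero, so v_y² = 2 g h_max.
h_max = (11.27)² / (2 × 9.81) = 127.0 / 19.62 = 6.47 m.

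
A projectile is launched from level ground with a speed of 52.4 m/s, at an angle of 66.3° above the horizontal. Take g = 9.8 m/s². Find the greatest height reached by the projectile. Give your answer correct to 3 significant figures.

117 m

Vertical component of launch velocity: v_y = 52.4 sin 66.3° = 47.98 m/s.
At the highest point the vertical velocity is zero, so v_y² = 2 g h_max.
h_max = (47.98)² / (2 × 9.8) = 2302 / 19.60 = 117 m.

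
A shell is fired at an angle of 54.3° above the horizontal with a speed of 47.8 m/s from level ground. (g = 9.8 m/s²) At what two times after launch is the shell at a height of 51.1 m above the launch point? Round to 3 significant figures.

v_y0 = 47.8 sin 54.3° = 38.82 m/s.
Set y = v_y0 t − ½ g t² = 51.1: 4.900 t² − 38.82 t + 51.1 = 0.
t = [38.82 ± √(1507 − 1002)] / 9.8 = (38.82 ± 22.47) / 9.8, giving t = 1.67 s or t = 6.25 s.
So the shell is at 51.1 m at t = 1.67 s (rising) and t = 6.25 s (falling).

1.67 s and 6.25 s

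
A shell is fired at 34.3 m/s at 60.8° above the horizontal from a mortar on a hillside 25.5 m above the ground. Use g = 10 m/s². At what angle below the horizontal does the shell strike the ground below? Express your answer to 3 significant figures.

66.0°

v_x = 34.3 cos 60.8° = 16.73 m/s.
At impact |v_y| = √(v_y0² + 2 g h) = √(29.94² + 2×10×25.5) = 37.50 m/s.
Angle below horizontal = arctan(|v_y| / v_x) = arctan(37.50 / 16.73) = 66.0°.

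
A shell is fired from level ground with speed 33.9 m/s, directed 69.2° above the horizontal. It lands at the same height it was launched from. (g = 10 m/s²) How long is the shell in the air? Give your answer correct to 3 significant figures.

Vertical component: v_y = 33.9 sin 69.2° = 31.69 m/s.
For a projectile landing at launch height, time of flight is t = 2 v_y / g = 2 × 31.69 / 10 = 6.34 s.

6.34 s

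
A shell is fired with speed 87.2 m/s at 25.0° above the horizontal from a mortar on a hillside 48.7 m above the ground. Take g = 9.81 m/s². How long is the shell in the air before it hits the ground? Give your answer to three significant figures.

8.66 s

Vertical component: v_y = 87.2 sin 25.0° = 36.85 m/s.
Taking up as positive with launch at y = 48.7 m, landing at y = 0: 0 = 48.7 + 36.85 t − ½(9.81) t².
Solving 4.905 t² − 36.85 t − 48.7 = 0 gives t = [36.85 + √(36.85² + 4·4.905·48.7)] / 9.810 = 8.66 s.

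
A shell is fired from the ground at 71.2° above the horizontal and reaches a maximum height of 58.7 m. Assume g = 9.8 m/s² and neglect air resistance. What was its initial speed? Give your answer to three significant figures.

35.8 m/s

At maximum height v_y = 0, so (v₀ sin θ)² = 2 g H.
v₀ sin 71.2° = √(2 × 9.8 × 58.7) = 33.92 m/s.
v₀ = 33.92 / sin 71.2° = 33.92 / 0.9466 = 35.8 m/s.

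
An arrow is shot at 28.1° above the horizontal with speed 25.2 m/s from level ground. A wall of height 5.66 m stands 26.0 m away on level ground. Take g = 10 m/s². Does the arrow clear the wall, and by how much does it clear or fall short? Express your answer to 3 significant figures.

v_x = 25.2 cos 28.1° = 22.23 m/s; v_y0 = 25.2 sin 28.1° = 11.87 m/s.
Time to reach the wall: t = 26.0 / 22.23 = 1.170 s.
Height at that point: y = 11.87×1.170 − 5.000×1.170² = 7.043 m.
That is 7.043 − 5.66 = 1.38 m above the top of the wall, so the arrow clears it.

Yes — it clears the wall by 1.38 m.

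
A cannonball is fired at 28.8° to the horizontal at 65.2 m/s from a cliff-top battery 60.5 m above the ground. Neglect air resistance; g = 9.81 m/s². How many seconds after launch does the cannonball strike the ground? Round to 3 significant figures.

Vertical component: v_y = 65.2 sin 28.8° = 31.41 m/s.
Taking up as positive with launch at y = 60.5 m, landing at y = 0: 0 = 60.5 + 31.41 t − ½(9.81) t².
Solving 4.905 t² − 31.41 t − 60.5 = 0 gives t = [31.41 + √(31.41² + 4·4.905·60.5)] / 9.810 = 7.95 s.

7.95 s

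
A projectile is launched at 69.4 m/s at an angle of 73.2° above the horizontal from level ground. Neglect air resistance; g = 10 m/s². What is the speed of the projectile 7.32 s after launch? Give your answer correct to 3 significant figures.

v_x = 69.4 cos 73.2° = 20.06 m/s (constant).
v_y(t) = 69.4 sin 73.2° − g t = 66.44 − 10 × 7.32 = -6.760 m/s.
Speed = √(v_x² + v_y²) = √(402.4 + 45.70) = 21.2 m/s.

21.2 m/s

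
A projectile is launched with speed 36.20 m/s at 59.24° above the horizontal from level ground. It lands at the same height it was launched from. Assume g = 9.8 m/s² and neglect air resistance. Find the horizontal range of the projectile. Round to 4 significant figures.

Components: v_x = 36.20 cos 59.24° = 18.514 m/s, v_y = 36.20 sin 59.24° = 31.107 m/s.
Time of flight (same landing height): t = 2 v_y / g = 2 × 31.107 / 9.8 = 6.3484 s.
Range: R = v_x · t = 18.514 × 6.3484 = 117.5 m.

117.5 m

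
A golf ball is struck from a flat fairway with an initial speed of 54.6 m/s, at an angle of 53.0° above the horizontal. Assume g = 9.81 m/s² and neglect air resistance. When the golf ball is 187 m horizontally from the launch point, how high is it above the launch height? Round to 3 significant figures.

v_x = 54.6 cos 53.0° = 32.86 m/s, v_y0 = 54.6 sin 53.0° = 43.61 m/s.
Time to reach x = 187 m: t = x / v_x = 187 / 32.86 = 5.691 s.
y = v_y0 t − ½ g t² = 43.61×5.691 − 4.905×5.691² = 89.3 m.

89.3 m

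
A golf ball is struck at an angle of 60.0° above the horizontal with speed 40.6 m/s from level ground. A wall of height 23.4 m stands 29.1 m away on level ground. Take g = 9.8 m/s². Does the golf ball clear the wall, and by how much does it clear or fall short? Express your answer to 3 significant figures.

v_x = 40.6 cos 60.0° = 20.30 m/s; v_y0 = 40.6 sin 60.0° = 35.16 m/s.
Time to reach the wall: t = 29.1 / 20.30 = 1.433 s.
Height at that point: y = 35.16×1.433 − 4.900×1.433² = 40.32 m.
That is 40.32 − 23.4 = 16.9 m above the top of the wall, so the golf ball clears it.

Yes — it clears the wall by 16.9 m.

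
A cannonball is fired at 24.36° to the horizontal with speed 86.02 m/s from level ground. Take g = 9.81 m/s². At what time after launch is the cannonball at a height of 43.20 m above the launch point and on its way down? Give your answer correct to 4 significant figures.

v_y0 = 86.02 sin 24.36° = 35.481 m/s.
Set y = v_y0 t − ½ g t² = 43.20: 4.905 t² − 35.481 t + 43.20 = 0.
t = [35.481 ± √(1258.9 − 847.58)] / 9.81 = (35.481 ± 20.281) / 9.81, giving t = 1.549 s or t = 5.684 s.
On the way down corresponds to the larger root: t = 5.684 s.

5.684 s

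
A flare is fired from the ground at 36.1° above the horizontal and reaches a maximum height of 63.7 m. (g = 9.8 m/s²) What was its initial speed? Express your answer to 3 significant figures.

60.0 m/s

At maximum height v_y = 0, so (v₀ sin θ)² = 2 g H.
v₀ sin 36.1° = √(2 × 9.8 × 63.7) = 35.33 m/s.
v₀ = 35.33 / sin 36.1° = 35.33 / 0.5892 = 60.0 m/s.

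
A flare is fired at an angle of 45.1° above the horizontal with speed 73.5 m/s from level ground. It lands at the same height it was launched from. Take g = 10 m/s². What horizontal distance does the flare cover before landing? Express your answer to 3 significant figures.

Components: v_x = 73.5 cos 45.1° = 51.88 m/s, v_y = 73.5 sin 45.1° = 52.06 m/s.
Time of flight (same landing height): t = 2 v_y / g = 2 × 52.06 / 10 = 10.41 s.
Range: R = v_x · t = 51.88 × 10.41 = 540 m.

540 m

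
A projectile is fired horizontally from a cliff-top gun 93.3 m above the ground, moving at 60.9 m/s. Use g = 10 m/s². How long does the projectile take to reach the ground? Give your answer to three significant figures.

4.32 s

The horizontal speed doesn't affect the fall. With v_y0 = 0, h = ½ g t².
t = √(2 × 93.3 / 10) = √18.66 = 4.32 s.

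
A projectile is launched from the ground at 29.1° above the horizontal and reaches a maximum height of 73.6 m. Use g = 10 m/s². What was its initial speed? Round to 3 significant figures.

78.9 m/s

At maximum height v_y = 0, so (v₀ sin θ)² = 2 g H.
v₀ sin 29.1° = √(2 × 10 × 73.6) = 38.37 m/s.
v₀ = 38.37 / sin 29.1° = 38.37 / 0.4863 = 78.9 m/s.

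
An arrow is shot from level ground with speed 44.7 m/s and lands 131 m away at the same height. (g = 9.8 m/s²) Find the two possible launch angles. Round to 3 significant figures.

20.0° and 70.0°

Level-ground range: R = v₀² sin(2θ)/g ⇒ sin 2θ = R g / v₀² = 131×9.8/44.7² = 0.6425.
2θ = arcsin(0.6425) = 39.98° or 180° − 39.98° = 140.02°.
So θ = 20.0° or θ = 70.0°.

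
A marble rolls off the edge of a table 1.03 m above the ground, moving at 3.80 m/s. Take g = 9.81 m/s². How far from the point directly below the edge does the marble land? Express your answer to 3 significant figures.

1.74 m

Initial vertical velocity is zero, so the fall time comes from h = ½ g t²: t = √(2 × 1.03 / 9.81) = 0.4582 s.
Horizontal motion is uniform at 3.80 m/s, so x = 3.80 × 0.4582 = 1.74 m.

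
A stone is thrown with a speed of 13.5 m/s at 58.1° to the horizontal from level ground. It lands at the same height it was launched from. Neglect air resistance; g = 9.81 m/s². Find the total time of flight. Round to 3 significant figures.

2.34 s

Vertical component: v_y = 13.5 sin 58.1° = 11.46 m/s.
For a projectile landing at launch height, time of flight is t = 2 v_y / g = 2 × 11.46 / 9.81 = 2.34 s.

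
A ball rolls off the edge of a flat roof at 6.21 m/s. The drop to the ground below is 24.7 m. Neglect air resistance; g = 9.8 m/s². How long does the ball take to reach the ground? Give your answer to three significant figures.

The horizontal speed doesn't affect the fall. With v_y0 = 0, h = ½ g t².
t = √(2 × 24.7 / 9.8) = √5.041 = 2.25 s.

2.25 s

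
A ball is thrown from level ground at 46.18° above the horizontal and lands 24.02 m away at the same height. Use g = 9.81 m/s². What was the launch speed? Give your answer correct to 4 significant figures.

On level ground, R = v₀² sin(2θ) / g, so v₀ = √(R g / sin 2θ).
sin(2 × 46.18°) = 0.9992.
v₀ = √(24.02 × 9.81 / 0.9992) = √235.82 = 15.36 m/s.

15.36 m/s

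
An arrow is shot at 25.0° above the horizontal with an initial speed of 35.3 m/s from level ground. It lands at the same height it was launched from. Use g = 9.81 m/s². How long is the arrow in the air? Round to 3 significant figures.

Vertical component: v_y = 35.3 sin 25.0° = 14.92 m/s.
For a projectile landing at launch height, time of flight is t = 2 v_y / g = 2 × 14.92 / 9.81 = 3.04 s.

3.04 s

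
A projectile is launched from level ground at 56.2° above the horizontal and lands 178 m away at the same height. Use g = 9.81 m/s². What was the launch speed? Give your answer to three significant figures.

On level ground, R = v₀² sin(2θ) / g, so v₀ = √(R g / sin 2θ).
sin(2 × 56.2°) = 0.9245.
v₀ = √(178 × 9.81 / 0.9245) = √1889 = 43.5 m/s.

43.5 m/s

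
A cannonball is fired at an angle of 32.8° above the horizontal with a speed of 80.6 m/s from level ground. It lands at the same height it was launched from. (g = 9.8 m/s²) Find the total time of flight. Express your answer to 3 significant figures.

Vertical component: v_y = 80.6 sin 32.8° = 43.66 m/s.
For a projectile landing at launch height, time of flight is t = 2 v_y / g = 2 × 43.66 / 9.8 = 8.91 s.

8.91 s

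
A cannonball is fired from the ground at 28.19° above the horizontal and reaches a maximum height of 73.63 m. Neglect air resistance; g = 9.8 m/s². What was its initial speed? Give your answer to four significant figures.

At maximum height v_y = 0, so (v₀ sin θ)² = 2 g H.
v₀ sin 28.19° = √(2 × 9.8 × 73.63) = 37.989 m/s.
v₀ = 37.989 / sin 28.19° = 37.989 / 0.4724 = 80.42 m/s.

80.42 m/s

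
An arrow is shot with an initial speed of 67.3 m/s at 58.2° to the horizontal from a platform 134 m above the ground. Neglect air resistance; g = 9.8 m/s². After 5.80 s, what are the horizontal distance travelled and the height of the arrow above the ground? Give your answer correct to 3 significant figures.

x = 206 m, y = 301 m

v_x = 67.3 cos 58.2° = 35.46 m/s; v_y0 = 67.3 sin 58.2° = 57.20 m/s.
x = v_x t = 35.46 × 5.80 = 206 m.
y = 134 + v_y0 t − ½ g t² = 301 m.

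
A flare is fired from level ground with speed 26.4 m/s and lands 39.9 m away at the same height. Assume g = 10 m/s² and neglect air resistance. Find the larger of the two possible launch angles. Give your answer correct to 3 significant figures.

Level-ground range: R = v₀² sin(2θ)/g ⇒ sin 2θ = R g / v₀² = 39.9×10/26.4² = 0.5725.
2θ = arcsin(0.5725) = 34.92° or 180° − 34.92° = 145.08°.
So θ = 17.5° or θ = 72.5°.

72.5°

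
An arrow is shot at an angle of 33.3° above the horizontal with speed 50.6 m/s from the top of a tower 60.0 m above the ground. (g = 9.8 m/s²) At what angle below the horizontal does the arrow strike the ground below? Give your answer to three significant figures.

46.2°

v_x = 50.6 cos 33.3° = 42.29 m/s.
At impact |v_y| = √(v_y0² + 2 g h) = √(27.78² + 2×9.8×60.0) = 44.13 m/s.
Angle below horizontal = arctan(|v_y| / v_x) = arctan(44.13 / 42.29) = 46.2°.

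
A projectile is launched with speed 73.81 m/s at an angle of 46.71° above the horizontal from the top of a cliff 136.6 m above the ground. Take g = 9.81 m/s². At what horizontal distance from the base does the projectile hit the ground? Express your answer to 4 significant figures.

Components: v_x = 73.81 cos 46.71° = 50.611 m/s, v_y = 73.81 sin 46.71° = 53.726 m/s.
Vertical: 0 = 136.6 + 53.726 t − ½(9.81) t² ⇒ 4.905 t² − 53.726 t − 136.6 = 0.
t = [53.726 + √(2886.5 + 2680.1)] / 9.810 = 13.082 s.
Horizontal: R = v_x · t = 50.611 × 13.082 = 662.1 m.

662.1 m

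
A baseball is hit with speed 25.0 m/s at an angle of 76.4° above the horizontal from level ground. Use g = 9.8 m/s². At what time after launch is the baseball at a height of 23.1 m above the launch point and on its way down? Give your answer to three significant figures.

v_y0 = 25.0 sin 76.4° = 24.30 m/s.
Set y = v_y0 t − ½ g t² = 23.1: 4.900 t² − 24.30 t + 23.1 = 0.
t = [24.30 ± √(590.5 − 452.8)] / 9.8 = (24.30 ± 11.73) / 9.8, giving t = 1.28 s or t = 3.68 s.
On the way down corresponds to the larger root: t = 3.68 s.

3.68 s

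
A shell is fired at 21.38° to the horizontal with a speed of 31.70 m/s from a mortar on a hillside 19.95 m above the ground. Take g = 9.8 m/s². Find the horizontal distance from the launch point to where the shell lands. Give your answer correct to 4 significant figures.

103.8 m

Components: v_x = 31.70 cos 21.38° = 29.519 m/s, v_y = 31.70 sin 21.38° = 11.556 m/s.
Vertical: 0 = 19.95 + 11.556 t − ½(9.8) t² ⇒ 4.900 t² − 11.556 t − 19.95 = 0.
t = [11.556 + √(133.54 + 391.02)] / 9.800 = 3.5163 s.
Horizontal: R = v_x · t = 29.519 × 3.5163 = 103.8 m.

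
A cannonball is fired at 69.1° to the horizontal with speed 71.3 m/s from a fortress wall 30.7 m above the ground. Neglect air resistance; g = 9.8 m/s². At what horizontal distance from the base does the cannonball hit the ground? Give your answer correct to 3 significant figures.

357 m

Components: v_x = 71.3 cos 69.1° = 25.44 m/s, v_y = 71.3 sin 69.1° = 66.61 m/s.
Vertical: 0 = 30.7 + 66.61 t − ½(9.8) t² ⇒ 4.900 t² − 66.61 t − 30.7 = 0.
t = [66.61 + √(4437 + 601.7)] / 9.800 = 14.04 s.
Horizontal: R = v_x · t = 25.44 × 14.04 = 357 m.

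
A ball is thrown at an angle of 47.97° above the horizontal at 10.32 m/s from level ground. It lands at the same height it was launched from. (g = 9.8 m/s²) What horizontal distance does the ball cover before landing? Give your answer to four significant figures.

10.81 m

For level ground, R = v₀² sin(2θ) / g.
sin(2 × 47.97°) = sin 95.940° = 0.9946.
R = (10.32)² × 0.9946 / 9.8 = 10.81 m.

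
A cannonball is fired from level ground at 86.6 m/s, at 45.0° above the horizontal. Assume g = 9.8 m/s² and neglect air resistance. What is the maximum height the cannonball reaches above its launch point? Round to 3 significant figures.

Vertical component of launch velocity: v_y = 86.6 sin 45.0° = 61.24 m/s.
At the highest point the vertical velocity is zero, so v_y² = 2 g h_max.
h_max = (61.24)² / (2 × 9.8) = 3750 / 19.60 = 191 m.

191 m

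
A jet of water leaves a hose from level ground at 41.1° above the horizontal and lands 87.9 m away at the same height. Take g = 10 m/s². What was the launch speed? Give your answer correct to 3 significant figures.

29.8 m/s

On level ground, R = v₀² sin(2θ) / g, so v₀ = √(R g / sin 2θ).
sin(2 × 41.1°) = 0.9907.
v₀ = √(87.9 × 10 / 0.9907) = √887.3 = 29.8 m/s.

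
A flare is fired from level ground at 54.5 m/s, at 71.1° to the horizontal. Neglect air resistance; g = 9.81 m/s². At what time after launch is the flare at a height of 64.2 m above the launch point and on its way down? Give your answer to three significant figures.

9.07 s

v_y0 = 54.5 sin 71.1° = 51.56 m/s.
Set y = v_y0 t − ½ g t² = 64.2: 4.905 t² − 51.56 t + 64.2 = 0.
t = [51.56 ± √(2658 − 1260)] / 9.81 = (51.56 ± 37.39) / 9.81, giving t = 1.44 s or t = 9.07 s.
On the way down corresponds to the larger root: t = 9.07 s.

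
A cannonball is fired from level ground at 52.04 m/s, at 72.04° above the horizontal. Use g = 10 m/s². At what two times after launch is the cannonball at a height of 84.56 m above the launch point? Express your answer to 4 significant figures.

2.195 s and 7.706 s

v_y0 = 52.04 sin 72.04° = 49.504 m/s.
Set y = v_y0 t − ½ g t² = 84.56: 5.000 t² − 49.504 t + 84.56 = 0.
t = [49.504 ± √(2450.6 − 1691.2)] / 10 = (49.504 ± 27.557) / 10, giving t = 2.195 s or t = 7.706 s.
So the cannonball is at 84.56 m at t = 2.195 s (rising) and t = 7.706 s (falling).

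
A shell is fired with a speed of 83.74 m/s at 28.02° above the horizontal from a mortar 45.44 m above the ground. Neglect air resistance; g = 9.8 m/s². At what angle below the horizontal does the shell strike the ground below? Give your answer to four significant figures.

33.74°

v_x = 83.74 cos 28.02° = 73.924 m/s.
At impact |v_y| = √(v_y0² + 2 g h) = √(39.339² + 2×9.8×45.44) = 49.378 m/s.
Angle below horizontal = arctan(|v_y| / v_x) = arctan(49.378 / 73.924) = 33.74°.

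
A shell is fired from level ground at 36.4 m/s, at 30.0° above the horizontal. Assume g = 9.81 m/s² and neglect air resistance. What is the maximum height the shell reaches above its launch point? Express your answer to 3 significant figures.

16.9 m

Vertical component of launch velocity: v_y = 36.4 sin 30.0° = 18.20 m/s.
At the highest point the vertical velocity is zero, so v_y² = 2 g h_max.
h_max = (18.20)² / (2 × 9.81) = 331.2 / 19.62 = 16.9 m.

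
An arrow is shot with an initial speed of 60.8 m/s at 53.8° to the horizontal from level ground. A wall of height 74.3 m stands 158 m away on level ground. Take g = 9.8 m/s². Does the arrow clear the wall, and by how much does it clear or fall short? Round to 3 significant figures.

Yes — it clears the wall by 46.7 m.

v_x = 60.8 cos 53.8° = 35.91 m/s; v_y0 = 60.8 sin 53.8° = 49.06 m/s.
Time to reach the wall: t = 158 / 35.91 = 4.400 s.
Height at that point: y = 49.06×4.400 − 4.900×4.400² = 121.0 m.
That is 121.0 − 74.3 = 46.7 m above the top of the wall, so the arrow clears it.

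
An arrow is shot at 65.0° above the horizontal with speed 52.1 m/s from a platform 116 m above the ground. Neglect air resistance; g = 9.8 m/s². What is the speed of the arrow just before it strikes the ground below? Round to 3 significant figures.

v_x = 52.1 cos 65.0° = 22.02 m/s is unchanged throughout.
For the vertical component, v_y² = v_y0² + 2 g h = (47.22)² + 2×9.8×116 = 4503, so |v_y| = 67.10 m/s.
Impact speed = √(v_x² + v_y²) = √(484.9 + 4503) = 70.6 m/s.

70.6 m/s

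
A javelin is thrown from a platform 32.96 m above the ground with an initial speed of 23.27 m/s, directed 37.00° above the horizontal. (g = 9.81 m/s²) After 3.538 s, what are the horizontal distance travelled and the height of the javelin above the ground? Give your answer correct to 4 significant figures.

v_x = 23.27 cos 37.00° = 18.584 m/s; v_y0 = 23.27 sin 37.00° = 14.004 m/s.
x = v_x t = 18.584 × 3.538 = 65.75 m.
y = 32.96 + v_y0 t − ½ g t² = 21.11 m.

x = 65.75 m, y = 21.11 m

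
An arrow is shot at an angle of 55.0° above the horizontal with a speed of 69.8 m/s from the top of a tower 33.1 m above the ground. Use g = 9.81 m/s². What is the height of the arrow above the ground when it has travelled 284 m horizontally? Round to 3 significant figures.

192 m

v_x = 69.8 cos 55.0° = 40.04 m/s, v_y0 = 69.8 sin 55.0° = 57.18 m/s.
Time to reach x = 284 m: t = x / v_x = 284 / 40.04 = 7.093 s.
y = 33.1 + v_y0 t − ½ g t² = 33.1 + 57.18×7.093 − 4.905×7.093² = 192 m.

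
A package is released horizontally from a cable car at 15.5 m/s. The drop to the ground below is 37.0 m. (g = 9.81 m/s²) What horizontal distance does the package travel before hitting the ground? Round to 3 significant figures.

Initial vertical velocity is zero, so the fall time comes from h = ½ g t²: t = √(2 × 37.0 / 9.81) = 2.747 s.
Horizontal motion is uniform at 15.5 m/s, so x = 15.5 × 2.747 = 42.6 m.

42.6 m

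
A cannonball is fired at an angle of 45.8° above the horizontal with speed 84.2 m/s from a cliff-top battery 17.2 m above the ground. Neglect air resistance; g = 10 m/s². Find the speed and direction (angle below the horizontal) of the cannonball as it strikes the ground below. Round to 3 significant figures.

86.2 m/s at 47.1° below the horizontal

v_x = 84.2 cos 45.8° = 58.70 m/s (constant).
|v_y| at impact = √((60.36)² + 2×10×17.2) = 63.15 m/s.
Speed = √(58.70² + 63.15²) = 86.2 m/s; angle = arctan(63.15/58.70) = 47.1° below horizontal.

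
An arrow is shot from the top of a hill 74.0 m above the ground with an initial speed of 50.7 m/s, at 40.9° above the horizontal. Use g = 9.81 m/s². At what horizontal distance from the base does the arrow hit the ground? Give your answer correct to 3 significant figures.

327 m

Components: v_x = 50.7 cos 40.9° = 38.32 m/s, v_y = 50.7 sin 40.9° = 33.20 m/s.
Vertical: 0 = 74.0 + 33.20 t − ½(9.81) t² ⇒ 4.905 t² − 33.20 t − 74.0 = 0.
t = [33.20 + √(1102 + 1452)] / 9.810 = 8.536 s.
Horizontal: R = v_x · t = 38.32 × 8.536 = 327 m.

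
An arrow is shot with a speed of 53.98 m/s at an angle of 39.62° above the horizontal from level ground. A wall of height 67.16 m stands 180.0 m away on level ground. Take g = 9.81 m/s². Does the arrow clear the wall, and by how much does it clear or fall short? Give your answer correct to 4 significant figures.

No — it falls 10.06 m short of clearing the wall.

v_x = 53.98 cos 39.62° = 41.580 m/s; v_y0 = 53.98 sin 39.62° = 34.423 m/s.
Time to reach the wall: t = 180.0 / 41.580 = 4.3290 s.
Height at that point: y = 34.423×4.3290 − 4.905×4.3290² = 57.096 m.
That is 67.16 − 57.096 = 10.06 m below the top of the wall, so the arrow does not clear it.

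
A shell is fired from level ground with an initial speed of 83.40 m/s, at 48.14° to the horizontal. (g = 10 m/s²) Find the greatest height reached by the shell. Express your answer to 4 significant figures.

192.9 m

Vertical component of launch velocity: v_y = 83.40 sin 48.14° = 62.114 m/s.
At the highest point the vertical velocity is zero, so v_y² = 2 g h_max.
h_max = (62.114)² / (2 × 10) = 3858.1 / 20.00 = 192.9 m.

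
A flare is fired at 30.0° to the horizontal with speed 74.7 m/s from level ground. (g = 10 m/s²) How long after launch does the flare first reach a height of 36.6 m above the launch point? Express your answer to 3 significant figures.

1.16 s

v_y0 = 74.7 sin 30.0° = 37.35 m/s.
Set y = v_y0 t − ½ g t² = 36.6: 5.000 t² − 37.35 t + 36.6 = 0.
t = [37.35 ± √(1395 − 732.0)] / 10 = (37.35 ± 25.75) / 10, giving t = 1.16 s or t = 6.31 s.
The flare is on the way up at the first time, so t = 1.16 s.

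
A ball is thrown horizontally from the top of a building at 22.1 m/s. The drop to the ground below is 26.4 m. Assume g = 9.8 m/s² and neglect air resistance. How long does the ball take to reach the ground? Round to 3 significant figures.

2.32 s

The horizontal speed doesn't affect the fall. With v_y0 = 0, h = ½ g t².
t = √(2 × 26.4 / 9.8) = √5.388 = 2.32 s.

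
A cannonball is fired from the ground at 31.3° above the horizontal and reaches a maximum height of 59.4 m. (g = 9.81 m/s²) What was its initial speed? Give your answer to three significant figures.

65.7 m/s

At maximum height v_y = 0, so (v₀ sin θ)² = 2 g H.
v₀ sin 31.3° = √(2 × 9.81 × 59.4) = 34.14 m/s.
v₀ = 34.14 / sin 31.3° = 34.14 / 0.5195 = 65.7 m/s.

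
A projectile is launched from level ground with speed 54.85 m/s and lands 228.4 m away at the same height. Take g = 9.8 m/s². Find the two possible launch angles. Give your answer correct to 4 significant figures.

Level-ground range: R = v₀² sin(2θ)/g ⇒ sin 2θ = R g / v₀² = 228.4×9.8/54.85² = 0.7440.
2θ = arcsin(0.7440) = 48.073° or 180° − 48.073° = 131.927°.
So θ = 24.04° or θ = 65.96°.

24.04° and 65.96°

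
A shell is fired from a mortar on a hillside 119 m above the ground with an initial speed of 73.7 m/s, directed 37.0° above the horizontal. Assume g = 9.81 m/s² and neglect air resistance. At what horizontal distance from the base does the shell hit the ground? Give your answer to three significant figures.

Components: v_x = 73.7 cos 37.0° = 58.86 m/s, v_y = 73.7 sin 37.0° = 44.35 m/s.
Vertical: 0 = 119 + 44.35 t − ½(9.81) t² ⇒ 4.905 t² − 44.35 t − 119 = 0.
t = [44.35 + √(1967 + 2335)] / 9.810 = 11.21 s.
Horizontal: R = v_x · t = 58.86 × 11.21 = 660 m.

660 m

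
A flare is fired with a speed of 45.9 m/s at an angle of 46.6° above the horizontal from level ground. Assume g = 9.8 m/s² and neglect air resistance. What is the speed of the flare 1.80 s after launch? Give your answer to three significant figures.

v_x = 45.9 cos 46.6° = 31.54 m/s (constant).
v_y(t) = 45.9 sin 46.6° − g t = 33.35 − 9.8 × 1.80 = 15.71 m/s.
Speed = √(v_x² + v_y²) = √(994.8 + 246.8) = 35.2 m/s.

35.2 m/s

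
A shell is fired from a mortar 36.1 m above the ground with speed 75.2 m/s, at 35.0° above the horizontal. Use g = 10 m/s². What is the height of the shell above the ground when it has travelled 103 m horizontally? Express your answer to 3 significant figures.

v_x = 75.2 cos 35.0° = 61.60 m/s, v_y0 = 75.2 sin 35.0° = 43.13 m/s.
Time to reach x = 103 m: t = x / v_x = 103 / 61.60 = 1.672 s.
y = 36.1 + v_y0 t − ½ g t² = 36.1 + 43.13×1.672 − 5.000×1.672² = 94.2 m.

94.2 m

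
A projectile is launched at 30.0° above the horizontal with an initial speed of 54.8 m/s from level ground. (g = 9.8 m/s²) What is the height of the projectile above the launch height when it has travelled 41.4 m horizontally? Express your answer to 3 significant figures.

v_x = 54.8 cos 30.0° = 47.46 m/s, v_y0 = 54.8 sin 30.0° = 27.40 m/s.
Time to reach x = 41.4 m: t = x / v_x = 41.4 / 47.46 = 0.8723 s.
y = v_y0 t − ½ g t² = 27.40×0.8723 − 4.900×0.8723² = 20.2 m.

20.2 m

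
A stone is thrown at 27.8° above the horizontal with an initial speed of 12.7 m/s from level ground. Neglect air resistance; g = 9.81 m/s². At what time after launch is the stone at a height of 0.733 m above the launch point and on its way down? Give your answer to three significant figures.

1.07 s

v_y0 = 12.7 sin 27.8° = 5.923 m/s.
Set y = v_y0 t − ½ g t² = 0.733: 4.905 t² − 5.923 t + 0.733 = 0.
t = [5.923 ± √(35.08 − 14.38)] / 9.81 = (5.923 ± 4.550) / 9.81, giving t = 0.140 s or t = 1.07 s.
On the way down corresponds to the larger root: t = 1.07 s.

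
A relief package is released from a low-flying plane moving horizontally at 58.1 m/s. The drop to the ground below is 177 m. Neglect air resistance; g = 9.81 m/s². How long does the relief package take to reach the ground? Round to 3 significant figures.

6.01 s

The horizontal speed doesn't affect the fall. With v_y0 = 0, h = ½ g t².
t = √(2 × 177 / 9.81) = √36.09 = 6.01 s.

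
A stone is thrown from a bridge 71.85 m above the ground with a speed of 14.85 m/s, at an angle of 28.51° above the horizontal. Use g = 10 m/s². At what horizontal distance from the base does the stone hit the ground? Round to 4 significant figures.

59.57 m

Components: v_x = 14.85 cos 28.51° = 13.049 m/s, v_y = 14.85 sin 28.51° = 7.0881 m/s.
Vertical: 0 = 71.85 + 7.0881 t − ½(10) t² ⇒ 5.000 t² − 7.0881 t − 71.85 = 0.
t = [7.0881 + √(50.241 + 1437.0)] / 10.00 = 4.5653 s.
Horizontal: R = v_x · t = 13.049 × 4.5653 = 59.57 m.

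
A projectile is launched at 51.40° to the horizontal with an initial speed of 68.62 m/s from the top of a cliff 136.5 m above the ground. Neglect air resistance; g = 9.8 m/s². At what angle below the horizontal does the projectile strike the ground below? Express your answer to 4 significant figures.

60.12°

v_x = 68.62 cos 51.40° = 42.811 m/s.
At impact |v_y| = √(v_y0² + 2 g h) = √(53.628² + 2×9.8×136.5) = 74.507 m/s.
Angle below horizontal = arctan(|v_y| / v_x) = arctan(74.507 / 42.811) = 60.12°.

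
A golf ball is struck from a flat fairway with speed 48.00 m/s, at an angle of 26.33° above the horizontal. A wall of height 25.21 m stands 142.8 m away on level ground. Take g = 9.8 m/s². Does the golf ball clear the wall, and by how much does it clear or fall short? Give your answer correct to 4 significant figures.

v_x = 48.00 cos 26.33° = 43.020 m/s; v_y0 = 48.00 sin 26.33° = 21.290 m/s.
Time to reach the wall: t = 142.8 / 43.020 = 3.3194 s.
Height at that point: y = 21.290×3.3194 − 4.900×3.3194² = 16.680 m.
That is 25.21 − 16.680 = 8.530 m below the top of the wall, so the golf ball does not clear it.

No — it falls 8.530 m short of clearing the wall.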